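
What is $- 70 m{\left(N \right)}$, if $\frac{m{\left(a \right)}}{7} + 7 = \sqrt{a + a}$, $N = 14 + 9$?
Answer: $3430 - 490 \sqrt{46} \approx 106.66$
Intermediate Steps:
$N = 23$
$m{\left(a \right)} = -49 + 7 \sqrt{2} \sqrt{a}$ ($m{\left(a \right)} = -49 + 7 \sqrt{a + a} = -49 + 7 \sqrt{2 a} = -49 + 7 \sqrt{2} \sqrt{a}$)
$- 70 m{\left(N \right)} = - 70 \left(-49 + 7 \sqrt{2} \sqrt{23}\right) = - 70 \left(-49 + 7 \sqrt{46}\right) = 3430 - 490 \sqrt{46}$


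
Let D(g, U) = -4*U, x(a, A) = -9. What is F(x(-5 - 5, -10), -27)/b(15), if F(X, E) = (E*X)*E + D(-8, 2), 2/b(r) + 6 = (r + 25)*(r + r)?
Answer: -3921693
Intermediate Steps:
b(r) = 2/(-6 + 2*r*(25 + r)) (b(r) = 2/(-6 + (r + 25)*(r + r)) = 2/(-6 + (25 + r)*(2*r)) = 2/(-6 + 2*r*(25 + r)))
F(X, E) = -8 + X*E**2 (F(X, E) = (E*X)*E - 4*2 = X*E**2 - 8 = -8 + X*E**2)
F(x(-5 - 5, -10), -27)/b(15) = (-8 - 9*(-27)**2)/(1/(-3 + 15**2 + 25*15)) = (-8 - 9*729)/(1/(-3 + 225 + 375)) = (-8 - 6561)/(1/597) = -6569/1/597 = -6569*597 = -3921693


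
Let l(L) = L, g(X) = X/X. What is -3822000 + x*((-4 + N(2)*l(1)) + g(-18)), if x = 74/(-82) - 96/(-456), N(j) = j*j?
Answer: -2977338539/779 ≈ -3.8220e+6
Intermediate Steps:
g(X) = 1
N(j) = j²
x = -539/779 (x = 74*(-1/82) - 96*(-1/456) = -37/41 + 4/19 = -539/779 ≈ -0.69191)
-3822000 + x*((-4 + N(2)*l(1)) + g(-18)) = -3822000 - 539*((-4 + 2²*1) + 1)/779 = -3822000 - 539*((-4 + 4*1) + 1)/779 = -3822000 - 539*((-4 + 4) + 1)/779 = -3822000 - 539*(0 + 1)/779 = -3822000 - 539/779*1 = -3822000 - 539/779 = -2977338539/779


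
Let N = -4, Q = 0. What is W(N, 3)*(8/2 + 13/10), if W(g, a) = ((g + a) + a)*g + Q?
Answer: -212/5 ≈ -42.400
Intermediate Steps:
W(g, a) = g*(g + 2*a) (W(g, a) = ((g + a) + a)*g + 0 = ((a + g) + a)*g + 0 = (g + 2*a)*g + 0 = g*(g + 2*a) + 0 = g*(g + 2*a))
W(N, 3)*(8/2 + 13/10) = (-4*(-4 + 2*3))*(8/2 + 13/10) = (-4*(-4 + 6))*(8*(½) + 13*(⅒)) = (-4*2)*(4 + 13/10) = -8*53/10 = -212/5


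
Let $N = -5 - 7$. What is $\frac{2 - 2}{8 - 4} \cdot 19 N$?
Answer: $0$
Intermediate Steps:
$N = -12$
$\frac{2 - 2}{8 - 4} \cdot 19 N = \frac{2 - 2}{8 - 4} \cdot 19 \left(-12\right) = \frac{0}{4} \cdot 19 \left(-12\right) = 0 \cdot \frac{1}{4} \cdot 19 \left(-12\right) = 0 \cdot 19 \left(-12\right) = 0 \left(-12\right) = 0$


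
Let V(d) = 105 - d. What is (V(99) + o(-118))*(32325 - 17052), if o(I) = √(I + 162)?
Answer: 91638 + 30546*√11 ≈ 1.9295e+5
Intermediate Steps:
o(I) = √(162 + I)
(V(99) + o(-118))*(32325 - 17052) = ((105 - 1*99) + √(162 - 118))*(32325 - 17052) = ((105 - 99) + √44)*15273 = (6 + 2*√11)*15273 = 91638 + 30546*√11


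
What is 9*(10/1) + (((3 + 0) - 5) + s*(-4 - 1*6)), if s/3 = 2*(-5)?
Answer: 388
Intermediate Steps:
s = -30 (s = 3*(2*(-5)) = 3*(-10) = -30)
9*(10/1) + (((3 + 0) - 5) + s*(-4 - 1*6)) = 9*(10/1) + (((3 + 0) - 5) - 30*(-4 - 1*6)) = 9*(10*1) + ((3 - 5) - 30*(-4 - 6)) = 9*10 + (-2 - 30*(-10)) = 90 + (-2 + 300) = 90 + 298 = 388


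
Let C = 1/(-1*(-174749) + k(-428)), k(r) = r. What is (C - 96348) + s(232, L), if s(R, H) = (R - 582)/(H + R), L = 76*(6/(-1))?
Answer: -268723317287/2789136 ≈ -96346.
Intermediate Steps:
L = -456 (L = 76*(6*(-1)) = 76*(-6) = -456)
s(R, H) = (-582 + R)/(H + R)
C = 1/174321 (C = 1/(-1*(-174749) - 428) = 1/(174749 - 428) = 1/174321 ≈ 5.7365e-6)
(C - 96348) + s(232, L) = (1/174321 - 96348) + (-582 + 232)/(-456 + 232) = -16795479707/174321 - 350/(-224) = -16795479707/174321 - 1/224*(-350) = -16795479707/174321 + 25/16 = -268723317287/2789136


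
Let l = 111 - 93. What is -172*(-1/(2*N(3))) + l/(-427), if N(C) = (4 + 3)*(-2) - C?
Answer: -37028/7259 ≈ -5.1010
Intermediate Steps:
N(C) = -14 - C (N(C) = 7*(-2) - C = -14 - C)
l = 18
-172*(-1/(2*N(3))) + l/(-427) = -172*(-1/(2*(-14 - 1*3))) + 18/(-427) = -172*(-1/(2*(-14 - 3))) + 18*(-1/427) = -172/((-2*(-17))) - 18/427 = -172/34 - 18/427 = -172*1/34 - 18/427 = -86/17 - 18/427 = -37028/7259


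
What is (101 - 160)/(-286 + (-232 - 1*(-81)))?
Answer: 59/437 ≈ 0.13501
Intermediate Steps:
(101 - 160)/(-286 + (-232 - 1*(-81))) = -59/(-286 + (-232 + 81)) = -59/(-286 - 151) = -59/(-437) = -59*(-1/437) = 59/437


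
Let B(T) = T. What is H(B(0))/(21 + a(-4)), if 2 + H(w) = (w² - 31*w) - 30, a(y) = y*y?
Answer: -32/37 ≈ -0.86486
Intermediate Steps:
a(y) = y²
H(w) = -32 + w² - 31*w (H(w) = -2 + ((w² - 31*w) - 30) = -2 + (-30 + w² - 31*w) = -32 + w² - 31*w)
H(B(0))/(21 + a(-4)) = (-32 + 0² - 31*0)/(21 + (-4)²) = (-32 + 0 + 0)/(21 + 16) = -32/37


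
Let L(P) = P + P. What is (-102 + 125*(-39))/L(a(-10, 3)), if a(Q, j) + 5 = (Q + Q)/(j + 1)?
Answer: 4977/20 ≈ 248.85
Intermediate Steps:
a(Q, j) = -5 + 2*Q/(1 + j) (a(Q, j) = -5 + (Q + Q)/(j + 1) = -5 + (2*Q)/(1 + j) = -5 + 2*Q/(1 + j))
L(P) = 2*P
(-102 + 125*(-39))/L(a(-10, 3)) = (-102 + 125*(-39))/((2*((-5 - 5*3 + 2*(-10))/(1 + 3)))) = (-102 - 4875)/((2*((-5 - 15 - 20)/4))) = -4977/(2*((1/4)*(-40))) = -4977/(2*(-10)) = -4977/(-20) = -4977*(-1/20) = 4977/20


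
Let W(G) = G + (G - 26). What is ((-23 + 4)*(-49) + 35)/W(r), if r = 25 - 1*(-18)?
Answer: 161/10 ≈ 16.100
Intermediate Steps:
r = 43 (r = 25 + 18 = 43)
W(G) = -26 + 2*G (W(G) = G + (-26 + G) = -26 + 2*G)
((-23 + 4)*(-49) + 35)/W(r) = ((-23 + 4)*(-49) + 35)/(-26 + 2*43) = (-19*(-49) + 35)/(-26 + 86) = (931 + 35)/60 = 966*(1/60) = 161/10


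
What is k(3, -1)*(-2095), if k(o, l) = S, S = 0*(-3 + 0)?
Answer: 0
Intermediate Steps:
S = 0 (S = 0*(-3) = 0)
k(o, l) = 0
k(3, -1)*(-2095) = 0*(-2095) = 0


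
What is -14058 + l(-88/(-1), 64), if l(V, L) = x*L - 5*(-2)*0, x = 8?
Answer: -13546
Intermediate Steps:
l(V, L) = 8*L (l(V, L) = 8*L - 5*(-2)*0 = 8*L + 10*0 = 8*L + 0 = 8*L)
-14058 + l(-88/(-1), 64) = -14058 + 8*64 = -14058 + 512 = -13546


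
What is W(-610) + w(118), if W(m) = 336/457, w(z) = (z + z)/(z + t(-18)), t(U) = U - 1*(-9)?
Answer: 144476/49813 ≈ 2.9004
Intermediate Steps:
t(U) = 9 + U (t(U) = U + 9 = 9 + U)
w(z) = 2*z/(-9 + z) (w(z) = (z + z)/(z + (9 - 18)) = (2*z)/(z - 9) = (2*z)/(-9 + z) = 2*z/(-9 + z))
W(m) = 336/457 (W(m) = 336*(1/457) = 336/457)
W(-610) + w(118) = 336/457 + 2*118/(-9 + 118) = 336/457 + 2*118/109 = 336/457 + 2*118*(1/109) = 336/457 + 236/109 = 144476/49813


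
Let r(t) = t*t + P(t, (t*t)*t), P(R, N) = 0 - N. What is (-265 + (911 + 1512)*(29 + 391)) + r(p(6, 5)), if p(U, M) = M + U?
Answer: 1016185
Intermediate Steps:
P(R, N) = -N
r(t) = t² - t³ (r(t) = t*t - t*t*t = t² - t²*t = t² - t³)
(-265 + (911 + 1512)*(29 + 391)) + r(p(6, 5)) = (-265 + (911 + 1512)*(29 + 391)) + (5 + 6)²*(1 - (5 + 6)) = (-265 + 2423*420) + 11²*(1 - 1*11) = (-265 + 1017660) + 121*(1 - 11) = 1017395 + 121*(-10) = 1017395 - 1210 = 1016185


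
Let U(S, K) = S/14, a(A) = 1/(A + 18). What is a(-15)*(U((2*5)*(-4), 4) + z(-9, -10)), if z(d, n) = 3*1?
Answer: 1/21 ≈ 0.047619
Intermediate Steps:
a(A) = 1/(18 + A)
U(S, K) = S/14 (U(S, K) = S*(1/14) = S/14)
z(d, n) = 3
a(-15)*(U((2*5)*(-4), 4) + z(-9, -10)) = (((2*5)*(-4))/14 + 3)/(18 - 15) = ((10*(-4))/14 + 3)/3 = ((1/14)*(-40) + 3)/3 = (-20/7 + 3)/3 = (1/3)*(1/7) = 1/21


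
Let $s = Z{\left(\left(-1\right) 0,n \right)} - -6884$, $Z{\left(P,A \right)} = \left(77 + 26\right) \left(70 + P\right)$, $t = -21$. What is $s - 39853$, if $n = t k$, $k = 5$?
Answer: $-25759$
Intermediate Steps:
$n = -105$ ($n = \left(-21\right) 5 = -105$)
$Z{\left(P,A \right)} = 7210 + 103 P$ ($Z{\left(P,A \right)} = 103 \left(70 + P\right) = 7210 + 103 P$)
$s = 14094$ ($s = \left(7210 + 103 \left(\left(-1\right) 0\right)\right) - -6884 = \left(7210 + 103 \cdot 0\right) + 6884 = \left(7210 + 0\right) + 6884 = 7210 + 6884 = 14094$)
$s - 39853 = 14094 - 39853 = -25759$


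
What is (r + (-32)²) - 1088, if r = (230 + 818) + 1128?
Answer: 2112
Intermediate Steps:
r = 2176 (r = 1048 + 1128 = 2176)
(r + (-32)²) - 1088 = (2176 + (-32)²) - 1088 = (2176 + 1024) - 1088 = 3200 - 1088 = 2112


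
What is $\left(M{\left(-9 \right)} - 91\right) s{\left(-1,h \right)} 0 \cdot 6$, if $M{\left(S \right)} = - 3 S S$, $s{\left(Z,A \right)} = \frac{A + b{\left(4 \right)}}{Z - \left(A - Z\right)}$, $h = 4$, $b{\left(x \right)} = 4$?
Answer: $0$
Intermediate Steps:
$s{\left(Z,A \right)} = \frac{4 + A}{- A + 2 Z}$ ($s{\left(Z,A \right)} = \frac{A + 4}{Z - \left(A - Z\right)} = \frac{4 + A}{- A + 2 Z}$)
$M{\left(S \right)} = - 3 S^{2}$
$\left(M{\left(-9 \right)} - 91\right) s{\left(-1,h \right)} 0 \cdot 6 = \left(- 3 \left(-9\right)^{2} - 91\right) \frac{-4 - 4}{4 - -2} \cdot 0 \cdot 6 = \left(\left(-3\right) 81 - 91\right) \frac{-4 - 4}{4 + 2} \cdot 0 \cdot 6 = \left(-243 - 91\right) \frac{1}{6} \left(-8\right) 0 \cdot 6 = - 334 \cdot \frac{1}{6} \left(-8\right) 0 \cdot 6 = - 334 \left(- \frac{4}{3}\right) 0 \cdot 6 = - 334 \cdot 0 \cdot 6 = \left(-334\right) 0 = 0$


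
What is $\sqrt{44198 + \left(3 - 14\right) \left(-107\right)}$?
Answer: $55 \sqrt{15} \approx 213.01$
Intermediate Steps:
$\sqrt{44198 + \left(3 - 14\right) \left(-107\right)} = \sqrt{44198 - -1177} = \sqrt{44198 + 1177} = \sqrt{45375} = 55 \sqrt{15}$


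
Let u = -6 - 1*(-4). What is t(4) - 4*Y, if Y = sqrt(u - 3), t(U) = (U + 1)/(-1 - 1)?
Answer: -5/2 - 4*I*sqrt(5) ≈ -2.5 - 8.9443*I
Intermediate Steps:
t(U) = -1/2 - U/2 (t(U) = (1 + U)/(-2) = (1 + U)*(-1/2) = -1/2 - U/2)
u = -2 (u = -6 + 4 = -2)
Y = I*sqrt(5) (Y = sqrt(-2 - 3) = sqrt(-5) = I*sqrt(5) ≈ 2.2361*I)
t(4) - 4*Y = (-1/2 - 1/2*4) - 4*I*sqrt(5) = (-1/2 - 2) - 4*I*sqrt(5) = -5/2 - 4*I*sqrt(5)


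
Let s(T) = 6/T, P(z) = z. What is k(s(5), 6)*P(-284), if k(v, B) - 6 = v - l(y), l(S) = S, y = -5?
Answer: -17324/5 ≈ -3464.8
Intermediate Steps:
k(v, B) = 11 + v (k(v, B) = 6 + (v - 1*(-5)) = 6 + (v + 5) = 6 + (5 + v) = 11 + v)
k(s(5), 6)*P(-284) = (11 + 6/5)*(-284) = (61/5)*(-284) = -17324/5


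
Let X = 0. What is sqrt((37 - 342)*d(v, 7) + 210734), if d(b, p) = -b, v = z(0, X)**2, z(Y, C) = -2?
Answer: sqrt(211954) ≈ 460.38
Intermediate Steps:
v = 4 (v = (-2)**2 = 4)
sqrt((37 - 342)*d(v, 7) + 210734) = sqrt((37 - 342)*(-1*4) + 210734) = sqrt(-305*(-4) + 210734) = sqrt(1220 + 210734) = sqrt(211954)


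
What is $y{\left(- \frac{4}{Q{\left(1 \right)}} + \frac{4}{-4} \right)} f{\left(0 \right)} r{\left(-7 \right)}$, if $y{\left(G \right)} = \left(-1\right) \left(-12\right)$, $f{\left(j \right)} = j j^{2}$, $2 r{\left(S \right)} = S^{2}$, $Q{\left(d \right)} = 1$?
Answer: $0$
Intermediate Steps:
$r{\left(S \right)} = \frac{S^{2}}{2}$
$f{\left(j \right)} = j^{3}$
$y{\left(G \right)} = 12$
$y{\left(- \frac{4}{Q{\left(1 \right)}} + \frac{4}{-4} \right)} f{\left(0 \right)} r{\left(-7 \right)} = 12 \cdot 0^{3} \frac{\left(-7\right)^{2}}{2} = 12 \cdot 0 \cdot \frac{1}{2} \cdot 49 = 0 \cdot \frac{49}{2} = 0$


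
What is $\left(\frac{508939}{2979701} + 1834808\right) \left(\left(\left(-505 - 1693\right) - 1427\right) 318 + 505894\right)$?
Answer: $- \frac{3536478018768755032}{2979701} \approx -1.1869 \cdot 10^{12}$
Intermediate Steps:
$\left(\frac{508939}{2979701} + 1834808\right) \left(\left(\left(-505 - 1693\right) - 1427\right) 318 + 505894\right) = \left(508939 \cdot \frac{1}{2979701} + 1834808\right) \left(\left(-2198 - 1427\right) 318 + 505894\right) = \left(\frac{508939}{2979701} + 1834808\right) \left(\left(-3625\right) 318 + 505894\right) = \frac{5467179741347 \left(-1152750 + 505894\right)}{2979701} = \frac{5467179741347}{2979701} \left(-646856\right) = - \frac{3536478018768755032}{2979701}$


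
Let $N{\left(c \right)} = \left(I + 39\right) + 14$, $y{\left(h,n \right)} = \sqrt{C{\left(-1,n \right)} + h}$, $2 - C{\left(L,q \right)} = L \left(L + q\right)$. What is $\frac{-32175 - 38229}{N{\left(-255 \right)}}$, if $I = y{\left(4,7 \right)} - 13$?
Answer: $- \frac{704040}{397} + \frac{35202 \sqrt{3}}{397} \approx -1619.8$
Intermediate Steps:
$C{\left(L,q \right)} = 2 - L \left(L + q\right)$
$y{\left(h,n \right)} = \sqrt{1 + h + n}$ ($y{\left(h,n \right)} = \sqrt{\left(2 - \left(-1\right)^{2} - - n\right) + h} = \sqrt{\left(2 - 1 + n\right) + h} = \sqrt{\left(1 + n\right) + h} = \sqrt{1 + h + n}$)
$I = -13 + 2 \sqrt{3}$ ($I = \sqrt{1 + 4 + 7} - 13 = \sqrt{12} - 13 = 2 \sqrt{3} - 13 = -13 + 2 \sqrt{3} \approx -9.5359$)
$N{\left(c \right)} = 40 + 2 \sqrt{3}$ ($N{\left(c \right)} = \left(\left(-13 + 2 \sqrt{3}\right) + 39\right) + 14 = \left(26 + 2 \sqrt{3}\right) + 14 = 40 + 2 \sqrt{3}$)
$\frac{-32175 - 38229}{N{\left(-255 \right)}} = \frac{-32175 - 38229}{40 + 2 \sqrt{3}} = - \frac{70404}{40 + 2 \sqrt{3}}$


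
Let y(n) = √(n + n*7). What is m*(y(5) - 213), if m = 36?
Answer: -7668 + 72*√10 ≈ -7440.3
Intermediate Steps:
y(n) = 2*√2*√n (y(n) = √(n + 7*n) = √(8*n) = 2*√2*√n)
m*(y(5) - 213) = 36*(2*√2*√5 - 213) = 36*(2*√10 - 213) = 36*(-213 + 2*√10) = -7668 + 72*√10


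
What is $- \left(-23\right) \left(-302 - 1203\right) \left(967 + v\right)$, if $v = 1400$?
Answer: $-81933705$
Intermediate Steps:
$- \left(-23\right) \left(-302 - 1203\right) \left(967 + v\right) = - \left(-23\right) \left(-302 - 1203\right) \left(967 + 1400\right) = - \left(-23\right) \left(\left(-1505\right) 2367\right) = - \left(-23\right) \left(-3562335\right) = \left(-1\right) 81933705 = -81933705$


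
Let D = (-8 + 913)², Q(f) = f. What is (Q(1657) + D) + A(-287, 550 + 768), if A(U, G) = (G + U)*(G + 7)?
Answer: 2186757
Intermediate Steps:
A(U, G) = (7 + G)*(G + U) (A(U, G) = (G + U)*(7 + G) = (7 + G)*(G + U))
D = 819025 (D = 905² = 819025)
(Q(1657) + D) + A(-287, 550 + 768) = (1657 + 819025) + ((550 + 768)² + 7*(550 + 768) + 7*(-287) + (550 + 768)*(-287)) = 820682 + (1318² + 7*1318 - 2009 + 1318*(-287)) = 820682 + (1737124 + 9226 - 2009 - 378266) = 820682 + 1366075 = 2186757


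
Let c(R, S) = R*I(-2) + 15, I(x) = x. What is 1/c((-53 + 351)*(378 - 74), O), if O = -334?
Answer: -1/181169 ≈ -5.5197e-6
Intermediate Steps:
c(R, S) = 15 - 2*R (c(R, S) = R*(-2) + 15 = -2*R + 15 = 15 - 2*R)
1/c((-53 + 351)*(378 - 74), O) = 1/(15 - 2*(-53 + 351)*(378 - 74)) = 1/(15 - 596*304) = 1/(15 - 2*90592) = 1/(15 - 181184) = 1/(-181169) = -1/181169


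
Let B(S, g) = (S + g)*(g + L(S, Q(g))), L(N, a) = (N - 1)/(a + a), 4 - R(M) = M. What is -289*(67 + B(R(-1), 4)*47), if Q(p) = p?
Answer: -1138949/2 ≈ -5.6947e+5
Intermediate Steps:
R(M) = 4 - M
L(N, a) = (-1 + N)/(2*a) (L(N, a) = (-1 + N)/((2*a)) = (-1 + N)*(1/(2*a)) = (-1 + N)/(2*a))
B(S, g) = (S + g)*(g + (-1 + S)/(2*g))
-289*(67 + B(R(-1), 4)*47) = -289*(67 + ((1/2)*((4 - 1*(-1))*(-1 + (4 - 1*(-1))) + 4*(-1 + (4 - 1*(-1)) + 2*4**2 + 2*(4 - 1*(-1))*4))/4)*47) = -289*(67 + ((1/2)*(1/4)*((4 + 1)*(-1 + (4 + 1)) + 4*(-1 + (4 + 1) + 2*16 + 2*(4 + 1)*4)))*47) = -289*(67 + ((1/2)*(1/4)*(5*(-1 + 5) + 4*(-1 + 5 + 32 + 2*5*4)))*47) = -289*(67 + ((1/2)*(1/4)*(5*4 + 4*(-1 + 5 + 32 + 40)))*47) = -289*(67 + ((1/2)*(1/4)*(20 + 4*76))*47) = -289*(67 + ((1/2)*(1/4)*(20 + 304))*47) = -289*(67 + ((1/2)*(1/4)*324)*47) = -289*(67 + (81/2)*47) = -289*(67 + 3807/2) = -289*3941/2 = -1138949/2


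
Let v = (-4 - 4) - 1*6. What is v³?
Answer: -2744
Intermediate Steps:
v = -14 (v = -8 - 6 = -14)
v³ = (-14)³ = -2744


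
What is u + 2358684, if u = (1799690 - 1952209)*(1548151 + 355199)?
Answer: -290294679966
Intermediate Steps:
u = -290297038650 (u = -152519*1903350 = -290297038650)
u + 2358684 = -290297038650 + 2358684 = -290294679966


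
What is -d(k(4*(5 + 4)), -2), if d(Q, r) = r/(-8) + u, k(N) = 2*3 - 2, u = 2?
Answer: -9/4 ≈ -2.2500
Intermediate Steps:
k(N) = 4 (k(N) = 6 - 2 = 4)
d(Q, r) = 2 - r/8 (d(Q, r) = r/(-8) + 2 = r*(-⅛) + 2 = -r/8 + 2 = 2 - r/8)
-d(k(4*(5 + 4)), -2) = -(2 - ⅛*(-2)) = -(2 + ¼) = -1*9/4 = -9/4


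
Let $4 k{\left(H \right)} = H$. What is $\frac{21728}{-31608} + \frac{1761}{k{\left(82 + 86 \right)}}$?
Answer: $\frac{2281213}{55314} \approx 41.241$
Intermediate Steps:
$k{\left(H \right)} = \frac{H}{4}$
$\frac{21728}{-31608} + \frac{1761}{k{\left(82 + 86 \right)}} = \frac{21728}{-31608} + \frac{1761}{\frac{1}{4} \left(82 + 86\right)} = 21728 \left(- \frac{1}{31608}\right) + \frac{1761}{\frac{1}{4} \cdot 168} = - \frac{2716}{3951} + \frac{1761}{42} = - \frac{2716}{3951} + 1761 \cdot \frac{1}{42} = - \frac{2716}{3951} + \frac{587}{14} = \frac{2281213}{55314}$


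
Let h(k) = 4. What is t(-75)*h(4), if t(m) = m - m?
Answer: 0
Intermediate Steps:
t(m) = 0
t(-75)*h(4) = 0*4 = 0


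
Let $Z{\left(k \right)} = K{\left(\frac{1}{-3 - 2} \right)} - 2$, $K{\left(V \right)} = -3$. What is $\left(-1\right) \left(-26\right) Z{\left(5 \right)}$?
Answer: $-130$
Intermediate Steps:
$Z{\left(k \right)} = -5$ ($Z{\left(k \right)} = -3 - 2 = -5$)
$\left(-1\right) \left(-26\right) Z{\left(5 \right)} = \left(-1\right) \left(-26\right) \left(-5\right) = 26 \left(-5\right) = -130$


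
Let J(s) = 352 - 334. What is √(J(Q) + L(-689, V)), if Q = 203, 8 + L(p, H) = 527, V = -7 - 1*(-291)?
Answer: √537 ≈ 23.173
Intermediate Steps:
V = 284 (V = -7 + 291 = 284)
L(p, H) = 519 (L(p, H) = -8 + 527 = 519)
J(s) = 18
√(J(Q) + L(-689, V)) = √(18 + 519) = √537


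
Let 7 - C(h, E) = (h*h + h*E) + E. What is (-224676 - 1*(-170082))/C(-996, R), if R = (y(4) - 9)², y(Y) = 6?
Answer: 27297/491527 ≈ 0.055535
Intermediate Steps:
R = 9 (R = (6 - 9)² = (-3)² = 9)
C(h, E) = 7 - E - h² - E*h (C(h, E) = 7 - ((h*h + h*E) + E) = 7 - ((h² + E*h) + E) = 7 - (E + h² + E*h) = 7 + (-E - h² - E*h) = 7 - E - h² - E*h)
(-224676 - 1*(-170082))/C(-996, R) = (-224676 - 1*(-170082))/(7 - 1*9 - 1*(-996)² - 1*9*(-996)) = (-224676 + 170082)/(7 - 9 - 1*992016 + 8964) = -54594/(7 - 9 - 992016 + 8964) = -54594/(-983054) = -54594*(-1/983054) = 27297/491527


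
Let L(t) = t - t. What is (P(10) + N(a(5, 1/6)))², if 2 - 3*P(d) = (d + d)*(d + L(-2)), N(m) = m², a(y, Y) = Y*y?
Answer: 5527201/1296 ≈ 4264.8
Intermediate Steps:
L(t) = 0
P(d) = ⅔ - 2*d²/3 (P(d) = ⅔ - (d + d)*(d + 0)/3 = ⅔ - 2*d*d/3 = ⅔ - 2*d²/3)
(P(10) + N(a(5, 1/6)))² = ((⅔ - ⅔*10²) + ((1/6)*5)²)² = ((⅔ - ⅔*100) + ((1*(⅙))*5)²)² = ((⅔ - 200/3) + ((⅙)*5)²)² = (-66 + (⅚)²)² = (-66 + 25/36)² = (-2351/36)² = 5527201/1296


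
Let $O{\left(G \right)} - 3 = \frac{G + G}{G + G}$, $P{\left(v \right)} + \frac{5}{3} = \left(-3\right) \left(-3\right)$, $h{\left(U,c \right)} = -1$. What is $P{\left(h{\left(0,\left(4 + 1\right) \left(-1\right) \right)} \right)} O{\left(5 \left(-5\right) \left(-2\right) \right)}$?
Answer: $\frac{88}{3} \approx 29.333$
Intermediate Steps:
$P{\left(v \right)} = \frac{22}{3}$ ($P{\left(v \right)} = - \frac{5}{3} - -9 = - \frac{5}{3} + 9 = \frac{22}{3}$)
$O{\left(G \right)} = 4$ ($O{\left(G \right)} = 3 + \frac{G + G}{G + G} = 3 + \frac{2 G}{2 G} = 3 + 2 G \frac{1}{2 G} = 3 + 1 = 4$)
$P{\left(h{\left(0,\left(4 + 1\right) \left(-1\right) \right)} \right)} O{\left(5 \left(-5\right) \left(-2\right) \right)} = \frac{22}{3} \cdot 4 = \frac{88}{3}$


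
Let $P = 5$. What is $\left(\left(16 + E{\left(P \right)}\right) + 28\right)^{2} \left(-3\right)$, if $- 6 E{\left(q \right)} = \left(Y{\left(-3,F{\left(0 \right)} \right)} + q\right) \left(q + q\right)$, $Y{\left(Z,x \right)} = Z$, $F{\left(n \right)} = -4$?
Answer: $- \frac{14884}{3} \approx -4961.3$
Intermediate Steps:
$E{\left(q \right)} = - \frac{q \left(-3 + q\right)}{3}$ ($E{\left(q \right)} = - \frac{\left(-3 + q\right) \left(q + q\right)}{6} = - \frac{\left(-3 + q\right) 2 q}{6} = - \frac{2 q \left(-3 + q\right)}{6} = - \frac{q \left(-3 + q\right)}{3}$)
$\left(\left(16 + E{\left(P \right)}\right) + 28\right)^{2} \left(-3\right) = \left(\left(16 + \frac{1}{3} \cdot 5 \left(3 - 5\right)\right) + 28\right)^{2} \left(-3\right) = \left(\left(16 + \frac{1}{3} \cdot 5 \left(-2\right)\right) + 28\right)^{2} \left(-3\right) = \left(\left(16 - \frac{10}{3}\right) + 28\right)^{2} \left(-3\right) = \left(\frac{38}{3} + 28\right)^{2} \left(-3\right) = \left(\frac{122}{3}\right)^{2} \left(-3\right) = \frac{14884}{9} \left(-3\right) = - \frac{14884}{3}$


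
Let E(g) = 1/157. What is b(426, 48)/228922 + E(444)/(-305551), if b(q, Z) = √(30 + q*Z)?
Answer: -1/47971507 + √20478/228922 ≈ 0.00062509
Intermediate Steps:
E(g) = 1/157
b(q, Z) = √(30 + Z*q)
b(426, 48)/228922 + E(444)/(-305551) = √(30 + 48*426)/228922 + (1/157)/(-305551) = √(30 + 20448)*(1/228922) + (1/157)*(-1/305551) = √20478*(1/228922) - 1/47971507 = √20478/228922 - 1/47971507 = -1/47971507 + √20478/228922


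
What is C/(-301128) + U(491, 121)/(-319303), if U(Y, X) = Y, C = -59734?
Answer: 9462695777/48075536892 ≈ 0.19683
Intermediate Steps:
C/(-301128) + U(491, 121)/(-319303) = -59734/(-301128) + 491/(-319303) = -59734*(-1/301128) + 491*(-1/319303) = 29867/150564 - 491/319303 = 9462695777/48075536892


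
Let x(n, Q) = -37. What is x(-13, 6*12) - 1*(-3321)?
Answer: 3284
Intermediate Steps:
x(-13, 6*12) - 1*(-3321) = -37 - 1*(-3321) = -37 + 3321 = 3284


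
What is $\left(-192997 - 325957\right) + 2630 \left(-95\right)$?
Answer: $-768804$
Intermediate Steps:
$\left(-192997 - 325957\right) + 2630 \left(-95\right) = -518954 - 249850 = -768804$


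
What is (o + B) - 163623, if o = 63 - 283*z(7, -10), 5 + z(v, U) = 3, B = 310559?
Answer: 147565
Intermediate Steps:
z(v, U) = -2 (z(v, U) = -5 + 3 = -2)
o = 629 (o = 63 - 283*(-2) = 63 + 566 = 629)
(o + B) - 163623 = (629 + 310559) - 163623 = 311188 - 163623 = 147565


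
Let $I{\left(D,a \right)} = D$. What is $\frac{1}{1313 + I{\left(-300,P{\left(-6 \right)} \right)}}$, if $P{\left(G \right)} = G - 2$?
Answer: $\frac{1}{1013} \approx 0.00098717$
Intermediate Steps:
$P{\left(G \right)} = -2 + G$
$\frac{1}{1313 + I{\left(-300,P{\left(-6 \right)} \right)}} = \frac{1}{1313 - 300} = \frac{1}{1013}$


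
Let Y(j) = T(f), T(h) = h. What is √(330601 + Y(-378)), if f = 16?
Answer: √330617 ≈ 574.99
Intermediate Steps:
Y(j) = 16
√(330601 + Y(-378)) = √(330601 + 16) = √330617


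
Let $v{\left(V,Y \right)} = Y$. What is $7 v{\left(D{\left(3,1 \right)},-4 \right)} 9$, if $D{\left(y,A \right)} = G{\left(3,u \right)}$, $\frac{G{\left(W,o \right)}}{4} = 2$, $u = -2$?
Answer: $-252$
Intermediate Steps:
$G{\left(W,o \right)} = 8$ ($G{\left(W,o \right)} = 4 \cdot 2 = 8$)
$D{\left(y,A \right)} = 8$
$7 v{\left(D{\left(3,1 \right)},-4 \right)} 9 = 7 \left(\left(-4\right) 9\right) = 7 \left(-36\right) = -252$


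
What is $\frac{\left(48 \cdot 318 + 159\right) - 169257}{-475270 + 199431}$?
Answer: $\frac{153834}{275839} \approx 0.55769$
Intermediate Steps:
$\frac{\left(48 \cdot 318 + 159\right) - 169257}{-475270 + 199431} = \frac{\left(15264 + 159\right) - 169257}{-275839} = \left(15423 - 169257\right) \left(- \frac{1}{275839}\right) = \left(-153834\right) \left(- \frac{1}{275839}\right) = \frac{153834}{275839}$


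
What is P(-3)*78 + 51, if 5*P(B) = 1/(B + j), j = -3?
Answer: 242/5 ≈ 48.400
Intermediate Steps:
P(B) = 1/(5*(-3 + B)) (P(B) = 1/(5*(B - 3)) = 1/(5*(-3 + B)))
P(-3)*78 + 51 = (1/(5*(-3 - 3)))*78 + 51 = ((1/5)/(-6))*78 + 51 = ((1/5)*(-1/6))*78 + 51 = -1/30*78 + 51 = -13/5 + 51 = 242/5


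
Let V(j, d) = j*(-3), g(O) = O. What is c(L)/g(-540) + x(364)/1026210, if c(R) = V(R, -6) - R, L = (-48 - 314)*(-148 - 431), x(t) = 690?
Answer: 2389907297/1539315 ≈ 1552.6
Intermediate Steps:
V(j, d) = -3*j
L = 209598 (L = -362*(-579) = 209598)
c(R) = -4*R (c(R) = -3*R - R = -4*R)
c(L)/g(-540) + x(364)/1026210 = -4*209598/(-540) + 690/1026210 = -838392*(-1/540) + 690*(1/1026210) = 69866/45 + 23/34207 = 2389907297/1539315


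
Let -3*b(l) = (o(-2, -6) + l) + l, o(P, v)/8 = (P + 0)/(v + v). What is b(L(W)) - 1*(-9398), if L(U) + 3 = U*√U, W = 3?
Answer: 84596/9 - 2*√3 ≈ 9396.1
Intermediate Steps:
L(U) = -3 + U^(3/2) (L(U) = -3 + U*√U = -3 + U^(3/2))
o(P, v) = 4*P/v (o(P, v) = 8*((P + 0)/(v + v)) = 8*(P/((2*v))) = 8*(P*(1/(2*v))) = 8*(P/(2*v)) = 4*P/v)
b(l) = -4/9 - 2*l/3 (b(l) = -((4*(-2)/(-6) + l) + l)/3 = -((4*(-2)*(-⅙) + l) + l)/3 = -((4/3 + l) + l)/3 = -(4/3 + 2*l)/3 = -4/9 - 2*l/3)
b(L(W)) - 1*(-9398) = (-4/9 - 2*(-3 + 3^(3/2))/3) - 1*(-9398) = (-4/9 - 2*(-3 + 3*√3)/3) + 9398 = (-4/9 + (2 - 2*√3)) + 9398 = (14/9 - 2*√3) + 9398 = 84596/9 - 2*√3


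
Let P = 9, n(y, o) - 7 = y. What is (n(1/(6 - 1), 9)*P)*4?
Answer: 1296/5 ≈ 259.20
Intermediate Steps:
n(y, o) = 7 + y
(n(1/(6 - 1), 9)*P)*4 = ((7 + 1/(6 - 1))*9)*4 = ((7 + 1/5)*9)*4 = ((7 + ⅕)*9)*4 = ((36/5)*9)*4 = (324/5)*4 = 1296/5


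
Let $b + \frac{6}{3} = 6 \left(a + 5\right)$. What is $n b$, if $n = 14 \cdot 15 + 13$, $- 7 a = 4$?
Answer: $\frac{38356}{7} \approx 5479.4$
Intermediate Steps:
$a = - \frac{4}{7}$ ($a = \left(- \frac{1}{7}\right) 4 = - \frac{4}{7} \approx -0.57143$)
$n = 223$ ($n = 210 + 13 = 223$)
$b = \frac{172}{7}$ ($b = -2 + 6 \left(- \frac{4}{7} + 5\right) = -2 + 6 \cdot \frac{31}{7} = -2 + \frac{186}{7} = \frac{172}{7} \approx 24.571$)
$n b = 223 \cdot \frac{172}{7} = \frac{38356}{7}$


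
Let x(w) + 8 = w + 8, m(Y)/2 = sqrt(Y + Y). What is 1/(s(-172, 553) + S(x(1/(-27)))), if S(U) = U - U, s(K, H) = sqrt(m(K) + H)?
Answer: 1/sqrt(553 + 4*I*sqrt(86)) ≈ 0.042453 - 0.0014222*I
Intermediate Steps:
m(Y) = 2*sqrt(2)*sqrt(Y) (m(Y) = 2*sqrt(Y + Y) = 2*sqrt(2*Y) = 2*(sqrt(2)*sqrt(Y)) = 2*sqrt(2)*sqrt(Y))
x(w) = w (x(w) = -8 + (w + 8) = -8 + (8 + w) = w)
s(K, H) = sqrt(H + 2*sqrt(2)*sqrt(K)) (s(K, H) = sqrt(2*sqrt(2)*sqrt(K) + H) = sqrt(H + 2*sqrt(2)*sqrt(K)))
S(U) = 0
1/(s(-172, 553) + S(x(1/(-27)))) = 1/(sqrt(553 + 2*sqrt(2)*sqrt(-172)) + 0) = 1/(sqrt(553 + 2*sqrt(2)*(2*I*sqrt(43))) + 0) = 1/(sqrt(553 + 4*I*sqrt(86)) + 0) = 1/(sqrt(553 + 4*I*sqrt(86))) = 1/sqrt(553 + 4*I*sqrt(86))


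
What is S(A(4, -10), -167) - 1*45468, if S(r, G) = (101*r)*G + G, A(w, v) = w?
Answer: -113103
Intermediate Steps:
S(r, G) = G + 101*G*r (S(r, G) = 101*G*r + G = G + 101*G*r)
S(A(4, -10), -167) - 1*45468 = -167*(1 + 101*4) - 1*45468 = -167*(1 + 404) - 45468 = -167*405 - 45468 = -67635 - 45468 = -113103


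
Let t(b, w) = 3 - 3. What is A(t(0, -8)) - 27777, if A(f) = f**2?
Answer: -27777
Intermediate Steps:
t(b, w) = 0
A(t(0, -8)) - 27777 = 0**2 - 27777 = 0 - 27777 = -27777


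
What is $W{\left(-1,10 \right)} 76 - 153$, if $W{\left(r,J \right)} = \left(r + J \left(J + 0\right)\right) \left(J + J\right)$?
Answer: $150327$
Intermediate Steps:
$W{\left(r,J \right)} = 2 J \left(r + J^{2}\right)$ ($W{\left(r,J \right)} = \left(r + J J\right) 2 J = \left(r + J^{2}\right) 2 J = 2 J \left(r + J^{2}\right)$)
$W{\left(-1,10 \right)} 76 - 153 = 2 \cdot 10 \left(-1 + 10^{2}\right) 76 - 153 = 2 \cdot 10 \left(-1 + 100\right) 76 - 153 = 2 \cdot 10 \cdot 99 \cdot 76 - 153 = 1980 \cdot 76 - 153 = 150480 - 153 = 150327$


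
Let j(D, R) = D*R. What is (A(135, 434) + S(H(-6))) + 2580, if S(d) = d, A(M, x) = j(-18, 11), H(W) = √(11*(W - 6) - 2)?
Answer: 2382 + I*√134 ≈ 2382.0 + 11.576*I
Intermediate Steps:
H(W) = √(-68 + 11*W) (H(W) = √(11*(-6 + W) - 2) = √((-66 + 11*W) - 2) = √(-68 + 11*W))
A(M, x) = -198 (A(M, x) = -18*11 = -198)
(A(135, 434) + S(H(-6))) + 2580 = (-198 + √(-68 + 11*(-6))) + 2580 = (-198 + √(-68 - 66)) + 2580 = (-198 + √(-134)) + 2580 = (-198 + I*√134) + 2580 = 2382 + I*√134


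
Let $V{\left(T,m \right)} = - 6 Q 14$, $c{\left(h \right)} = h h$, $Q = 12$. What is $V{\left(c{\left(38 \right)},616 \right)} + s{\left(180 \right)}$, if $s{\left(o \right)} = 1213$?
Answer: $205$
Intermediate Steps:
$c{\left(h \right)} = h^{2}$
$V{\left(T,m \right)} = -1008$ ($V{\left(T,m \right)} = \left(-6\right) 12 \cdot 14 = \left(-72\right) 14 = -1008$)
$V{\left(c{\left(38 \right)},616 \right)} + s{\left(180 \right)} = -1008 + 1213 = 205$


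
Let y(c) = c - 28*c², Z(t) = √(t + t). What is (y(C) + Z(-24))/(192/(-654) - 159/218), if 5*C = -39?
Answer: 9326694/5575 - 872*I*√3/223 ≈ 1672.9 - 6.7729*I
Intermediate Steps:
C = -39/5 (C = (⅕)*(-39) = -39/5 ≈ -7.8000)
Z(t) = √2*√t (Z(t) = √(2*t) = √2*√t)
(y(C) + Z(-24))/(192/(-654) - 159/218) = (-39*(1 - 28*(-39/5))/5 + √2*√(-24))/(192/(-654) - 159/218) = (-39*(1 + 1092/5)/5 + √2*(2*I*√6))/(192*(-1/654) - 159*1/218) = (-39/5*1097/5 + 4*I*√3)/(-32/109 - 159/218) = (-42783/25 + 4*I*√3)/(-223/218) = (-42783/25 + 4*I*√3)*(-218/223) = 9326694/5575 - 872*I*√3/223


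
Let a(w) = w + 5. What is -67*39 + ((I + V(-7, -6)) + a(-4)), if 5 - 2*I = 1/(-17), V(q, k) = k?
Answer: -44463/17 ≈ -2615.5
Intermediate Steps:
a(w) = 5 + w
I = 43/17 (I = 5/2 - 1/2/(-17) = 5/2 - 1/2*(-1/17) = 5/2 + 1/34 = 43/17 ≈ 2.5294)
-67*39 + ((I + V(-7, -6)) + a(-4)) = -67*39 + ((43/17 - 6) + (5 - 4)) = -2613 + (-59/17 + 1) = -2613 - 42/17 = -44463/17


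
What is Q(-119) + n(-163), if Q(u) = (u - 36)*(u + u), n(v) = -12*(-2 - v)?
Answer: 34958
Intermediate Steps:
n(v) = 24 + 12*v
Q(u) = 2*u*(-36 + u) (Q(u) = (-36 + u)*(2*u) = 2*u*(-36 + u))
Q(-119) + n(-163) = 2*(-119)*(-36 - 119) + (24 + 12*(-163)) = 2*(-119)*(-155) + (24 - 1956) = 36890 - 1932 = 34958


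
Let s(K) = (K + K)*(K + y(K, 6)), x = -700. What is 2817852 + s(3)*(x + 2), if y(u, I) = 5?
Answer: 2784348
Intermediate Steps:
s(K) = 2*K*(5 + K) (s(K) = (K + K)*(K + 5) = (2*K)*(5 + K) = 2*K*(5 + K))
2817852 + s(3)*(x + 2) = 2817852 + (2*3*(5 + 3))*(-700 + 2) = 2817852 + (2*3*8)*(-698) = 2817852 + 48*(-698) = 2817852 - 33504 = 2784348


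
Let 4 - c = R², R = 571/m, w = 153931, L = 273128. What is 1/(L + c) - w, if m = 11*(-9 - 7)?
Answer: -1302288707238445/8460210791 ≈ -1.5393e+5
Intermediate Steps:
m = -176 (m = 11*(-16) = -176)
R = -571/176 (R = 571/(-176) = 571*(-1/176) = -571/176 ≈ -3.2443)
c = -202137/30976 (c = 4 - (-571/176)² = 4 - 1*326041/30976 = 4 - 326041/30976 = -202137/30976 ≈ -6.5256)
1/(L + c) - w = 1/(273128 - 202137/30976) - 1*153931 = 1/(8460210791/30976) - 153931 = 30976/8460210791 - 153931 = -1302288707238445/8460210791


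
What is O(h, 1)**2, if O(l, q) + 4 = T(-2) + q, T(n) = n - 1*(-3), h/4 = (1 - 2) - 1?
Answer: 4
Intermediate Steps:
h = -8 (h = 4*((1 - 2) - 1) = 4*(-1 - 1) = 4*(-2) = -8)
T(n) = 3 + n (T(n) = n + 3 = 3 + n)
O(l, q) = -3 + q (O(l, q) = -4 + ((3 - 2) + q) = -4 + (1 + q) = -3 + q)
O(h, 1)**2 = (-3 + 1)**2 = (-2)**2 = 4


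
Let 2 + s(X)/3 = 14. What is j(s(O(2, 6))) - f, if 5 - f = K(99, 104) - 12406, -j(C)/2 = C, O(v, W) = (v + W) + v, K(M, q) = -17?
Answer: -12500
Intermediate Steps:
O(v, W) = W + 2*v (O(v, W) = (W + v) + v = W + 2*v)
s(X) = 36 (s(X) = -6 + 3*14 = -6 + 42 = 36)
j(C) = -2*C
f = 12428 (f = 5 - (-17 - 12406) = 5 - 1*(-12423) = 5 + 12423 = 12428)
j(s(O(2, 6))) - f = -2*36 - 1*12428 = -72 - 12428 = -12500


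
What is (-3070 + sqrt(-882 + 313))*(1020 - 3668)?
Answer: 8129360 - 2648*I*sqrt(569) ≈ 8.1294e+6 - 63165.0*I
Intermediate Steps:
(-3070 + sqrt(-882 + 313))*(1020 - 3668) = (-3070 + sqrt(-569))*(-2648) = (-3070 + I*sqrt(569))*(-2648) = 8129360 - 2648*I*sqrt(569)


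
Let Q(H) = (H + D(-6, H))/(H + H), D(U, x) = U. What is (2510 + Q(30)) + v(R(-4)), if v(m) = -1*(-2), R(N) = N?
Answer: 12562/5 ≈ 2512.4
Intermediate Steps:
Q(H) = (-6 + H)/(2*H) (Q(H) = (H - 6)/(H + H) = (-6 + H)/((2*H)) = (-6 + H)*(1/(2*H)) = (-6 + H)/(2*H))
v(m) = 2
(2510 + Q(30)) + v(R(-4)) = (2510 + (½)*(-6 + 30)/30) + 2 = (2510 + (½)*(1/30)*24) + 2 = (2510 + ⅖) + 2 = 12552/5 + 2 = 12562/5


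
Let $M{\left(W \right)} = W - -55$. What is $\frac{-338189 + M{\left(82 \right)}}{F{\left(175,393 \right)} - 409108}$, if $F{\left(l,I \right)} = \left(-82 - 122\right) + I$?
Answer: $\frac{338052}{408919} \approx 0.8267$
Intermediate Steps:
$M{\left(W \right)} = 55 + W$ ($M{\left(W \right)} = W + 55 = 55 + W$)
$F{\left(l,I \right)} = -204 + I$
$\frac{-338189 + M{\left(82 \right)}}{F{\left(175,393 \right)} - 409108} = \frac{-338189 + \left(55 + 82\right)}{\left(-204 + 393\right) - 409108} = \frac{-338189 + 137}{189 - 409108} = - \frac{338052}{-408919} = \left(-338052\right) \left(- \frac{1}{408919}\right) = \frac{338052}{408919}$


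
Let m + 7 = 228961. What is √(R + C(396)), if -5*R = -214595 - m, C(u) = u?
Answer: √2227645/5 ≈ 298.51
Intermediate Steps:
m = 228954 (m = -7 + 228961 = 228954)
R = 443549/5 (R = -(-214595 - 1*228954)/5 = -(-214595 - 228954)/5 = -⅕*(-443549) = 443549/5 ≈ 88710.)
√(R + C(396)) = √(443549/5 + 396) = √(445529/5) = √2227645/5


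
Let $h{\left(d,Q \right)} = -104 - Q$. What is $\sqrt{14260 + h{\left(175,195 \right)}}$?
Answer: $\sqrt{13961} \approx 118.16$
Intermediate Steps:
$\sqrt{14260 + h{\left(175,195 \right)}} = \sqrt{14260 - 299} = \sqrt{13961}$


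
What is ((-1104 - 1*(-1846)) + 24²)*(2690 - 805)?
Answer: 2484430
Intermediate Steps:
((-1104 - 1*(-1846)) + 24²)*(2690 - 805) = ((-1104 + 1846) + 576)*1885 = (742 + 576)*1885 = 1318*1885 = 2484430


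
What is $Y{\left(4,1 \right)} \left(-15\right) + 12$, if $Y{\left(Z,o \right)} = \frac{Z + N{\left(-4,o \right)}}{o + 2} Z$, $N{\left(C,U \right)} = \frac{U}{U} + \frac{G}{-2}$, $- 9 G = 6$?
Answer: $- \frac{284}{3} \approx -94.667$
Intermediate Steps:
$G = - \frac{2}{3}$ ($G = \left(- \frac{1}{9}\right) 6 = - \frac{2}{3} \approx -0.66667$)
$N{\left(C,U \right)} = \frac{4}{3}$ ($N{\left(C,U \right)} = \frac{U}{U} - \frac{2}{3 \left(-2\right)} = 1 - - \frac{1}{3} = 1 + \frac{1}{3} = \frac{4}{3}$)
$Y{\left(Z,o \right)} = \frac{Z \left(\frac{4}{3} + Z\right)}{2 + o}$ ($Y{\left(Z,o \right)} = \frac{Z + \frac{4}{3}}{o + 2} Z = \frac{\frac{4}{3} + Z}{2 + o} Z = \frac{Z \left(\frac{4}{3} + Z\right)}{2 + o}$)
$Y{\left(4,1 \right)} \left(-15\right) + 12 = \frac{1}{3} \cdot 4 \frac{1}{2 + 1} \left(4 + 3 \cdot 4\right) \left(-15\right) + 12 = \frac{1}{3} \cdot 4 \cdot \frac{1}{3} \left(4 + 12\right) \left(-15\right) + 12 = \frac{1}{3} \cdot 4 \cdot \frac{1}{3} \cdot 16 \left(-15\right) + 12 = \frac{64}{9} \left(-15\right) + 12 = - \frac{320}{3} + 12 = - \frac{284}{3}$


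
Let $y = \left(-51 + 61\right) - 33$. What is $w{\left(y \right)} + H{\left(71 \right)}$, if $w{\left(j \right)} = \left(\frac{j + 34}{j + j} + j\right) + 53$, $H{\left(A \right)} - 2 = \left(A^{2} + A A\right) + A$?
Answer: $\frac{468499}{46} \approx 10185.0$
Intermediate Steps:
$H{\left(A \right)} = 2 + A + 2 A^{2}$ ($H{\left(A \right)} = 2 + \left(\left(A^{2} + A A\right) + A\right) = 2 + \left(\left(A^{2} + A^{2}\right) + A\right) = 2 + \left(2 A^{2} + A\right) = 2 + \left(A + 2 A^{2}\right) = 2 + A + 2 A^{2}$)
$y = -23$ ($y = 10 - 33 = -23$)
$w{\left(j \right)} = 53 + j + \frac{34 + j}{2 j}$ ($w{\left(j \right)} = \left(\frac{34 + j}{2 j} + j\right) + 53 = \left(j + \frac{34 + j}{2 j}\right) + 53 = 53 + j + \frac{34 + j}{2 j}$)
$w{\left(y \right)} + H{\left(71 \right)} = \left(\frac{107}{2} - 23 + \frac{17}{-23}\right) + \left(2 + 71 + 2 \cdot 71^{2}\right) = \left(\frac{107}{2} - 23 + 17 \left(- \frac{1}{23}\right)\right) + \left(2 + 71 + 2 \cdot 5041\right) = \left(\frac{107}{2} - 23 - \frac{17}{23}\right) + \left(2 + 71 + 10082\right) = \frac{1369}{46} + 10155 = \frac{468499}{46}$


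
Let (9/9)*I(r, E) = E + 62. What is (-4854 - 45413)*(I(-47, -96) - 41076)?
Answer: 2066476370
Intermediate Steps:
I(r, E) = 62 + E (I(r, E) = E + 62 = 62 + E)
(-4854 - 45413)*(I(-47, -96) - 41076) = (-4854 - 45413)*((62 - 96) - 41076) = -50267*(-34 - 41076) = -50267*(-41110) = 2066476370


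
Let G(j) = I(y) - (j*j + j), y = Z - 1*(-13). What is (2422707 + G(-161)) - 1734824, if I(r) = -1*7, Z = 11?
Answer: 662116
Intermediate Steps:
y = 24 (y = 11 - 1*(-13) = 11 + 13 = 24)
I(r) = -7
G(j) = -7 - j - j² (G(j) = -7 - (j*j + j) = -7 - (j² + j) = -7 - (j + j²) = -7 + (-j - j²) = -7 - j - j²)
(2422707 + G(-161)) - 1734824 = (2422707 + (-7 - 1*(-161) - 1*(-161)²)) - 1734824 = (2422707 + (-7 + 161 - 1*25921)) - 1734824 = (2422707 + (-7 + 161 - 25921)) - 1734824 = (2422707 - 25767) - 1734824 = 2396940 - 1734824 = 662116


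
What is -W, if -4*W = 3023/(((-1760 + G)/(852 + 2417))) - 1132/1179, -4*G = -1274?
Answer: -3884243417/2266038 ≈ -1714.1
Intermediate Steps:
G = 637/2 (G = -¼*(-1274) = 637/2 ≈ 318.50)
W = 3884243417/2266038 (W = -(3023/(((-1760 + 637/2)/(852 + 2417))) - 1132/1179)/4 = -(3023/((-2883/2/3269)) - 1132*1/1179)/4 = -(3023/((-2883/2*1/3269)) - 1132/1179)/4 = -(3023/(-2883/6538) - 1132/1179)/4 = -(3023*(-6538/2883) - 1132/1179)/4 = -(-19764374/2883 - 1132/1179)/4 = -¼*(-7768486834/1133019) = 3884243417/2266038 ≈ 1714.1)
-W = -1*3884243417/2266038 = -3884243417/2266038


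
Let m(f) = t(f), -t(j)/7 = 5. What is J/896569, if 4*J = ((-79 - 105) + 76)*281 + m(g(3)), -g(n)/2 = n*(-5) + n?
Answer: -30383/3586276 ≈ -0.0084720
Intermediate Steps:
g(n) = 8*n (g(n) = -2*(n*(-5) + n) = -2*(-5*n + n) = -(-8)*n = 8*n)
t(j) = -35 (t(j) = -7*5 = -35)
m(f) = -35
J = -30383/4 (J = (((-79 - 105) + 76)*281 - 35)/4 = ((-184 + 76)*281 - 35)/4 = (-108*281 - 35)/4 = (-30348 - 35)/4 = (¼)*(-30383) = -30383/4 ≈ -7595.8)
J/896569 = -30383/4/896569 = -30383/4*1/896569 = -30383/3586276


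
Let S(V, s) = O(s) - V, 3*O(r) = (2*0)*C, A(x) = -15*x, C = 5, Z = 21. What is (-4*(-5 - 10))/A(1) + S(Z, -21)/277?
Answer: -1129/277 ≈ -4.0758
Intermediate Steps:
O(r) = 0 (O(r) = ((2*0)*5)/3 = (0*5)/3 = (1/3)*0 = 0)
S(V, s) = -V (S(V, s) = 0 - V = -V)
(-4*(-5 - 10))/A(1) + S(Z, -21)/277 = (-4*(-5 - 10))/((-15*1)) - 1*21/277 = -4*(-15)/(-15) - 21*1/277 = 60*(-1/15) - 21/277 = -4 - 21/277 = -1129/277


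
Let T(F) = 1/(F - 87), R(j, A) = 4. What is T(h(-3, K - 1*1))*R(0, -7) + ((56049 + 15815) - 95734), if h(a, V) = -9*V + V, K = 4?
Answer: -2649574/111 ≈ -23870.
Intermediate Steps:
h(a, V) = -8*V
T(F) = 1/(-87 + F)
T(h(-3, K - 1*1))*R(0, -7) + ((56049 + 15815) - 95734) = 4/(-87 - 8*(4 - 1*1)) + ((56049 + 15815) - 95734) = 4/(-87 - 8*(4 - 1)) + (71864 - 95734) = 4/(-87 - 8*3) - 23870 = 4/(-87 - 24) - 23870 = 4/(-111) - 23870 = -1/111*4 - 23870 = -4/111 - 23870 = -2649574/111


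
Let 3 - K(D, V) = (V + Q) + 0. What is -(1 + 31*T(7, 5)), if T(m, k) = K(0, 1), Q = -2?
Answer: -125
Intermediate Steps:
K(D, V) = 5 - V (K(D, V) = 3 - ((V - 2) + 0) = 3 - ((-2 + V) + 0) = 3 - (-2 + V) = 3 + (2 - V) = 5 - V)
T(m, k) = 4 (T(m, k) = 5 - 1*1 = 5 - 1 = 4)
-(1 + 31*T(7, 5)) = -(1 + 31*4) = -(1 + 124) = -1*125 = -125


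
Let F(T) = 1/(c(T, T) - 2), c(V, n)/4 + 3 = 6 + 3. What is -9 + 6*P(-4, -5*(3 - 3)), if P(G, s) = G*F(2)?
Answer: -111/11 ≈ -10.091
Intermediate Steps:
c(V, n) = 24 (c(V, n) = -12 + 4*(6 + 3) = -12 + 4*9 = -12 + 36 = 24)
F(T) = 1/22 (F(T) = 1/(24 - 2) = 1/22)
P(G, s) = G/22 (P(G, s) = G*(1/22) = G/22)
-9 + 6*P(-4, -5*(3 - 3)) = -9 + 6*((1/22)*(-4)) = -9 + 6*(-2/11) = -9 - 12/11 = -111/11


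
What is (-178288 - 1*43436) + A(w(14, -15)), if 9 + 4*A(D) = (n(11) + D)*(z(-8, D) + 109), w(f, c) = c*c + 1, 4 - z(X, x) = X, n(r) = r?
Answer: -214557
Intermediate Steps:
z(X, x) = 4 - X
w(f, c) = 1 + c² (w(f, c) = c² + 1 = 1 + c²)
A(D) = 661/2 + 121*D/4 (A(D) = -9/4 + ((11 + D)*((4 - 1*(-8)) + 109))/4 = -9/4 + ((11 + D)*((4 + 8) + 109))/4 = -9/4 + ((11 + D)*(12 + 109))/4 = -9/4 + ((11 + D)*121)/4 = -9/4 + (1331 + 121*D)/4 = -9/4 + (1331/4 + 121*D/4) = 661/2 + 121*D/4)
(-178288 - 1*43436) + A(w(14, -15)) = (-178288 - 1*43436) + (661/2 + 121*(1 + (-15)²)/4) = (-178288 - 43436) + (661/2 + 121*(1 + 225)/4) = -221724 + (661/2 + (121/4)*226) = -221724 + (661/2 + 13673/2) = -221724 + 7167 = -214557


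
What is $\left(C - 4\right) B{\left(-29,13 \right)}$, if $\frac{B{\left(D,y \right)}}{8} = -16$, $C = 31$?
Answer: $-3456$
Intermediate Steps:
$B{\left(D,y \right)} = -128$ ($B{\left(D,y \right)} = 8 \left(-16\right) = -128$)
$\left(C - 4\right) B{\left(-29,13 \right)} = \left(31 - 4\right) \left(-128\right) = 27 \left(-128\right) = -3456$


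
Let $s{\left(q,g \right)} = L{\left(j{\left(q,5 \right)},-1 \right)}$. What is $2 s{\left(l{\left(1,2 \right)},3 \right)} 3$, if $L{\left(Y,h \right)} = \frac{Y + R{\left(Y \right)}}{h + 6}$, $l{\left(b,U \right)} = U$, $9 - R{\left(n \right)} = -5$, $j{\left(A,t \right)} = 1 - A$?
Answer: $\frac{78}{5} \approx 15.6$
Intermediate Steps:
$R{\left(n \right)} = 14$ ($R{\left(n \right)} = 9 - -5 = 9 + 5 = 14$)
$L{\left(Y,h \right)} = \frac{14 + Y}{6 + h}$ ($L{\left(Y,h \right)} = \frac{Y + 14}{h + 6} = \frac{14 + Y}{6 + h}$)
$s{\left(q,g \right)} = 3 - \frac{q}{5}$ ($s{\left(q,g \right)} = \frac{14 - \left(-1 + q\right)}{6 - 1} = \frac{15 - q}{5} = 3 - \frac{q}{5}$)
$2 s{\left(l{\left(1,2 \right)},3 \right)} 3 = 2 \left(3 - \frac{2}{5}\right) 3 = 2 \cdot \frac{13}{5} \cdot 3 = \frac{26}{5} \cdot 3 = \frac{78}{5}$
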